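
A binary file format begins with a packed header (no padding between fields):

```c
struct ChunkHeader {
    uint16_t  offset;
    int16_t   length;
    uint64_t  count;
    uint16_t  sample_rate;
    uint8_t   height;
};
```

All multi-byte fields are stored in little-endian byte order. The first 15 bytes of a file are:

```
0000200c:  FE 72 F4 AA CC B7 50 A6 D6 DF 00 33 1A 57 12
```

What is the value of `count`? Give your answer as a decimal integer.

`count` follows `offset` (2 B), `length` (2 B), so it starts at offset 2 + 2 = 4 and occupies 8 bytes.
Bytes at offsets 4..11: CC B7 50 A6 D6 DF 00 33.
In little-endian order the low byte comes first in memory.
Reassemble most-significant byte first: 33 00 DF D6 A6 50 B7 CC → 0x3300DFD6A650B7CC.
0x3300DFD6A650B7CC = 3675183408940627916.

3675183408940627916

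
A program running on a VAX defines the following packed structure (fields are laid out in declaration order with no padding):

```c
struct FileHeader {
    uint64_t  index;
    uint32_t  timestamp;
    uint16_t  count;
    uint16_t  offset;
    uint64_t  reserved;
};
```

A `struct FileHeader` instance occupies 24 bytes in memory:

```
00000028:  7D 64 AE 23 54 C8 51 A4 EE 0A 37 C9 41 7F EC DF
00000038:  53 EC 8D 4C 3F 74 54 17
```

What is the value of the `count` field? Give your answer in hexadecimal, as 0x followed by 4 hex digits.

`count` follows `index` (8 B), `timestamp` (4 B), so it starts at offset 8 + 4 = 12 and occupies 2 bytes.
Bytes at offsets 12..13: 41 7F.
Little-endian: lowest address holds the least-significant byte.
Reassemble most-significant byte first: 7F 41 → 0x7F41.

0x7F41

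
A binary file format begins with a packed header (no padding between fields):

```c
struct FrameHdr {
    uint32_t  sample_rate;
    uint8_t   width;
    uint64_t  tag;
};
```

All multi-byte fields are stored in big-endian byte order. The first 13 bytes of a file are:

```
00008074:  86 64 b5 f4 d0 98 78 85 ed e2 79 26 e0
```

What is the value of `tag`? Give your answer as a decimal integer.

`tag` follows `sample_rate` (4 B), `width` (1 B), so it starts at offset 4 + 1 = 5 and occupies 8 bytes.
Bytes at offsets 5..12: 98 78 85 ED E2 79 26 E0.
Big-endian stores the most-significant byte at the lowest address.
The bytes are already most-significant first: 0x987885EDE27926E0.
0x987885EDE27926E0 = 10986678547723658976.

10986678547723658976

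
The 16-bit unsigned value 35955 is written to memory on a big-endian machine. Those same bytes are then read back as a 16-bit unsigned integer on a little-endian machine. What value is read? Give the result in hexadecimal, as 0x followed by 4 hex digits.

35955 in 16-bit hexadecimal is 0x8C73.
Stored big-endian, the bytes at ascending addresses are 8C 73.
Read back as little-endian, the first byte is least significant, giving 0x738C.

0x738C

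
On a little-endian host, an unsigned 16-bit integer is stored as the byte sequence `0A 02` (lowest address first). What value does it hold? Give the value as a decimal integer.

Little-endian: lowest address holds the least-significant byte.
Reassemble most-significant byte first: 02 0A → 0x020A.
0x020A = 522.

522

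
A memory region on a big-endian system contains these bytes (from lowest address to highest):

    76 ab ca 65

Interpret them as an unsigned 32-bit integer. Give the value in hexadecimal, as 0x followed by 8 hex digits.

Big-endian stores the most-significant byte at the lowest address.
The bytes are already most-significant first: 0x76ABCA65.

0x76ABCA65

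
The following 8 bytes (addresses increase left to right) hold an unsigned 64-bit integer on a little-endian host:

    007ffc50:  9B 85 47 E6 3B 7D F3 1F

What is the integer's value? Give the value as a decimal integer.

2302321530736444827

Little-endian stores the least-significant byte at the lowest address.
Reassemble most-significant byte first: 1F F3 7D 3B E6 47 85 9B → 0x1FF37D3BE647859B.
0x1FF37D3BE647859B = 2302321530736444827.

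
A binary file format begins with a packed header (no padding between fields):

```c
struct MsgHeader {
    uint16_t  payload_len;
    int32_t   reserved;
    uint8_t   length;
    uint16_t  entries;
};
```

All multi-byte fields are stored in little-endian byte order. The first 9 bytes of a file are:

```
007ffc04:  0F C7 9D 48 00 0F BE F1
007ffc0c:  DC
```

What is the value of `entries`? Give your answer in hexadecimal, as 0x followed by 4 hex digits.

`entries` follows `payload_len` (2 B), `reserved` (4 B), `length` (1 B), so it starts at offset 2 + 4 + 1 = 7 and occupies 2 bytes.
Bytes at offsets 7..8: F1 DC.
Little-endian: lowest address holds the least-significant byte.
Reassemble most-significant byte first: DC F1 → 0xDCF1.

0xDCF1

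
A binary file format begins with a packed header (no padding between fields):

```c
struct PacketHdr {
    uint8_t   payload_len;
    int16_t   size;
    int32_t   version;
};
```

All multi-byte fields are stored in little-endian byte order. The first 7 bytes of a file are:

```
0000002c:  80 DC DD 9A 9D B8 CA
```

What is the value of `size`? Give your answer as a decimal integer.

`size` follows `payload_len` (1 byte), so it starts at byte offset 1 and occupies 2 bytes.
Bytes at offsets 1..2: DC DD.
In little-endian order the low byte comes first in memory.
Reassemble most-significant byte first: DD DC → 0xDDDC.
Top bit is set, so as a signed 16-bit value this is 0xDDDC − 2^16 = -8740.

-8740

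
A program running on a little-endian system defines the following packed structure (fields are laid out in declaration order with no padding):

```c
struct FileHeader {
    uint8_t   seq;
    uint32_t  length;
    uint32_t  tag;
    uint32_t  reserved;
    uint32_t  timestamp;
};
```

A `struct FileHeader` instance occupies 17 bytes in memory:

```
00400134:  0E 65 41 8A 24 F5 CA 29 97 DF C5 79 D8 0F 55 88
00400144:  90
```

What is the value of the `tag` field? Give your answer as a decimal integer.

2536098549

`tag` follows `seq` (1 B), `length` (4 B), so it starts at offset 1 + 4 = 5 and occupies 4 bytes.
Bytes at offsets 5..8: F5 CA 29 97.
Little-endian: lowest address holds the least-significant byte.
Reassemble most-significant byte first: 97 29 CA F5 → 0x9729CAF5.
0x9729CAF5 = 2536098549.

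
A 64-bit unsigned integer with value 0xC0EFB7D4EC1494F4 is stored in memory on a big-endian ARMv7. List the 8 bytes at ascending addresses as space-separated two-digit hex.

C0 EF B7 D4 EC 14 94 F4

Split into bytes (most-significant first): C0 EF B7 D4 EC 14 94 F4.
Big-endian: lowest address holds the most-significant byte.
So the memory order matches the most-significant-first order: C0 EF B7 D4 EC 14 94 F4.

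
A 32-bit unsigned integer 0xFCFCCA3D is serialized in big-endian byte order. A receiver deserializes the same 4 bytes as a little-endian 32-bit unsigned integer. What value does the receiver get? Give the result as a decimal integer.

Stored big-endian, the bytes at ascending addresses are FC FC CA 3D.
Read back as little-endian, the first byte is least significant, giving 0x3DCAFCFC.
0x3DCAFCFC = 1036713212.

1036713212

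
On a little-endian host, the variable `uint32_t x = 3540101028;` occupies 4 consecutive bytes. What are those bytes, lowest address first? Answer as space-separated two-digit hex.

3540101028 in hexadecimal, padded to 32 bits, is 0xD301A7A4.
Split into bytes (most-significant first): D3 01 A7 A4.
In little-endian order the low byte comes first in memory.
So at ascending addresses the bytes are A4 A7 01 D3.

A4 A7 01 D3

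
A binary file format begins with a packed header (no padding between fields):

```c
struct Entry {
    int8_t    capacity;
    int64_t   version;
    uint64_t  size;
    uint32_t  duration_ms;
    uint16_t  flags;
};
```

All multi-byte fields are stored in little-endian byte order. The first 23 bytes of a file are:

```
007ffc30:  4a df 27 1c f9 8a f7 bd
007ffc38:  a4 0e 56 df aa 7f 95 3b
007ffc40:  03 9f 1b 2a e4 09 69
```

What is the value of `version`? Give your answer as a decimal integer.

`version` follows `capacity` (1 byte), so it starts at byte offset 1 and occupies 8 bytes.
Bytes at offsets 1..8: DF 27 1C F9 8A F7 BD A4.
In little-endian order the low byte comes first in memory.
Reassemble most-significant byte first: A4 BD F7 8A F9 1C 27 DF → 0xA4BDF78AF91C27DF.
Top bit is set, so as a signed 64-bit value this is 0xA4BDF78AF91C27DF − 2^64 = -6575827704634136609.

-6575827704634136609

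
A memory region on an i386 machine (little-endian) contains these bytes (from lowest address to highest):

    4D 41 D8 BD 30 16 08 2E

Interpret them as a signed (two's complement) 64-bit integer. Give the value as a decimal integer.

3316925524157677901

Little-endian: lowest address holds the least-significant byte.
Reassemble most-significant byte first: 2E 08 16 30 BD D8 41 4D → 0x2E081630BDD8414D.
0x2E081630BDD8414D = 3316925524157677901.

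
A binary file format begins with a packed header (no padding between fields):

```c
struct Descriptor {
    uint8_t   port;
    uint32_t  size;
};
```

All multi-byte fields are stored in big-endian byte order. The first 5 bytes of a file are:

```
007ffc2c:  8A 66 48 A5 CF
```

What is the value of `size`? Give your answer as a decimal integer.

1716037071

`size` follows `port` (1 byte), so it starts at byte offset 1 and occupies 4 bytes.
Bytes at offsets 1..4: 66 48 A5 CF.
Big-endian stores the most-significant byte at the lowest address.
The bytes are already most-significant first: 0x6648A5CF.
0x6648A5CF = 1716037071.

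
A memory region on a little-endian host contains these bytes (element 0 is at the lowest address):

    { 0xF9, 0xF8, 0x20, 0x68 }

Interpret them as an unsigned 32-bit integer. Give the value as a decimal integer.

Little-endian: lowest address holds the least-significant byte.
Reassemble most-significant byte first: 68 20 F8 F9 → 0x6820F8F9.
0x6820F8F9 = 1746991353.

1746991353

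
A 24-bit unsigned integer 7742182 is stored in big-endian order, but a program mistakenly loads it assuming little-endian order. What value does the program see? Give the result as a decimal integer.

7742182 in 24-bit hexadecimal is 0x7622E6.
Stored big-endian, the bytes at ascending addresses are 76 22 E6.
Read back as little-endian, the first byte is least significant, giving 0xE62276.
0xE62276 = 15082102.

15082102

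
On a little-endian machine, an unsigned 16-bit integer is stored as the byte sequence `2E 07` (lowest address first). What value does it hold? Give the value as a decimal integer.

1838

In little-endian order the low byte comes first in memory.
Reassemble most-significant byte first: 07 2E → 0x072E.
0x072E = 1838.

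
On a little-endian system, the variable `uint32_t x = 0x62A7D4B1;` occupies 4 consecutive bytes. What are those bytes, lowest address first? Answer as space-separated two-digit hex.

Split into bytes (most-significant first): 62 A7 D4 B1.
In little-endian order the low byte comes first in memory.
So at ascending addresses the bytes are B1 D4 A7 62.

B1 D4 A7 62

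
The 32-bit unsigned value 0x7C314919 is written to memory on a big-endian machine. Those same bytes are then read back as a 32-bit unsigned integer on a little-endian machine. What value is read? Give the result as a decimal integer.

Stored big-endian, the bytes at ascending addresses are 7C 31 49 19.
Read back as little-endian, the first byte is least significant, giving 0x1949317C.
0x1949317C = 424227196.

424227196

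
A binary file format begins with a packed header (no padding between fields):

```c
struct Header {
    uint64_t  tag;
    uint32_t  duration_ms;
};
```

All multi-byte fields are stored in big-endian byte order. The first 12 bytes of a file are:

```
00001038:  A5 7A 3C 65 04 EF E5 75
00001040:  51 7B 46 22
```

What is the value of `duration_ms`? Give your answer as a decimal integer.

`duration_ms` follows `tag` (8 bytes), so it starts at byte offset 8 and occupies 4 bytes.
Bytes at offsets 8..11: 51 7B 46 22.
In big-endian order the high byte comes first in memory.
The bytes are already most-significant first: 0x517B4622.
0x517B4622 = 1367033378.

1367033378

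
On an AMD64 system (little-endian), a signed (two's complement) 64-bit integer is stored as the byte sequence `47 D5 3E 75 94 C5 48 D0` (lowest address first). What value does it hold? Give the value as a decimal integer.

Little-endian: lowest address holds the least-significant byte.
Reassemble most-significant byte first: D0 48 C5 94 75 3E D5 47 → 0xD048C594753ED547.
Top bit is set, so as a signed 64-bit value this is 0xD048C594753ED547 − 2^64 = -3438281074084489913.

-3438281074084489913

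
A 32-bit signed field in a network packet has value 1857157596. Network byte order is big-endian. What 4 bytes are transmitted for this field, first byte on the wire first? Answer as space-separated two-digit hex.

1857157596 in hexadecimal, padded to 32 bits, is 0x6EB1F9DC.
Split into bytes (most-significant first): 6E B1 F9 DC.
Big-endian: lowest address holds the most-significant byte.
So the memory order matches the most-significant-first order: 6E B1 F9 DC.

6E B1 F9 DC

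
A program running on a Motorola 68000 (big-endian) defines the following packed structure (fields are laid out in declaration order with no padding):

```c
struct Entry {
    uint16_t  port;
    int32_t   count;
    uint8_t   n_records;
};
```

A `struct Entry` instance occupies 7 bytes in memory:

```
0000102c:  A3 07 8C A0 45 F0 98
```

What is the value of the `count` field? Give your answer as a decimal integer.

-1935653392

`count` follows `port` (2 bytes), so it starts at byte offset 2 and occupies 4 bytes.
Bytes at offsets 2..5: 8C A0 45 F0.
In big-endian order the high byte comes first in memory.
The bytes are already most-significant first: 0x8CA045F0.
Top bit is set, so as a signed 32-bit value this is 0x8CA045F0 − 2^32 = -1935653392.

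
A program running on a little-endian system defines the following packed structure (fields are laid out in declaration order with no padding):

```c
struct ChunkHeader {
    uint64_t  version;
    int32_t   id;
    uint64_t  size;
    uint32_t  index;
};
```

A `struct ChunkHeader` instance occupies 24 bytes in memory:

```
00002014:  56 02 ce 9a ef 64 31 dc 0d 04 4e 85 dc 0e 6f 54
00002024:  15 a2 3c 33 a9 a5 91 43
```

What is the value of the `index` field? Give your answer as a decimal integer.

`index` follows `version` (8 B), `id` (4 B), `size` (8 B), so it starts at offset 8 + 4 + 8 = 20 and occupies 4 bytes.
Bytes at offsets 20..23: A9 A5 91 43.
Little-endian stores the least-significant byte at the lowest address.
Reassemble most-significant byte first: 43 91 A5 A9 → 0x4391A5A9.
0x4391A5A9 = 1133618601.

1133618601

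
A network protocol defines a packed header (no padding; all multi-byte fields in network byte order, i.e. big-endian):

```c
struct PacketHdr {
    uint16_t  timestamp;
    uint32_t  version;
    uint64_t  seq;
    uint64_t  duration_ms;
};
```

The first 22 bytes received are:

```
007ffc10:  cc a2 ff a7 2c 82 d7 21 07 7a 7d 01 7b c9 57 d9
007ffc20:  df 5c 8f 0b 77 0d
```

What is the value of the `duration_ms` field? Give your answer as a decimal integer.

6330336339875821325

`duration_ms` follows `timestamp` (2 B), `version` (4 B), `seq` (8 B), so it starts at offset 2 + 4 + 8 = 14 and occupies 8 bytes.
Bytes at offsets 14..21: 57 D9 DF 5C 8F 0B 77 0D.
Big-endian stores the most-significant byte at the lowest address.
The bytes are already most-significant first: 0x57D9DF5C8F0B770D.
0x57D9DF5C8F0B770D = 6330336339875821325.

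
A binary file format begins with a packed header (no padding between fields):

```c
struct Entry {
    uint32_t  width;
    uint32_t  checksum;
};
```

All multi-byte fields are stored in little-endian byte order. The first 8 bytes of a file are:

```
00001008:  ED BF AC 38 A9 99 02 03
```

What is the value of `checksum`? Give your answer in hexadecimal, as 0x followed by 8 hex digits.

0x030299A9

`checksum` follows `width` (4 bytes), so it starts at byte offset 4 and occupies 4 bytes.
Bytes at offsets 4..7: A9 99 02 03.
In little-endian order the low byte comes first in memory.
Reassemble most-significant byte first: 03 02 99 A9 → 0x030299A9.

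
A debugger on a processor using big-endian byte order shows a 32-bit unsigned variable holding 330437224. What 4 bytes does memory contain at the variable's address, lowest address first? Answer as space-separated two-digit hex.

13 B2 12 68

330437224 in hexadecimal, padded to 32 bits, is 0x13B21268.
Split into bytes (most-significant first): 13 B2 12 68.
Big-endian: lowest address holds the most-significant byte.
So the memory order matches the most-significant-first order: 13 B2 12 68.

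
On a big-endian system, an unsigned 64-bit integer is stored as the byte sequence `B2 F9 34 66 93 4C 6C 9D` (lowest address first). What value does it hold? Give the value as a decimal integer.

12896396623114693789

Big-endian stores the most-significant byte at the lowest address.
The bytes are already most-significant first: 0xB2F93466934C6C9D.
0xB2F93466934C6C9D = 12896396623114693789.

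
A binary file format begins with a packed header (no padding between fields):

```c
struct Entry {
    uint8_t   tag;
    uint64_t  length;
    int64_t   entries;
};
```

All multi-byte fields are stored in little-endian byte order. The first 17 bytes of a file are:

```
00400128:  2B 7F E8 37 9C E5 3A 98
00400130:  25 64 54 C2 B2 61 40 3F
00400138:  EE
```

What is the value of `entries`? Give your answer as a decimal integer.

`entries` follows `tag` (1 B), `length` (8 B), so it starts at offset 1 + 8 = 9 and occupies 8 bytes.
Bytes at offsets 9..16: 64 54 C2 B2 61 40 3F EE.
In little-endian order the low byte comes first in memory.
Reassemble most-significant byte first: EE 3F 40 61 B2 C2 54 64 → 0xEE3F4061B2C25464.
Top bit is set, so as a signed 64-bit value this is 0xEE3F4061B2C25464 − 2^64 = -1279232980794846108.

-1279232980794846108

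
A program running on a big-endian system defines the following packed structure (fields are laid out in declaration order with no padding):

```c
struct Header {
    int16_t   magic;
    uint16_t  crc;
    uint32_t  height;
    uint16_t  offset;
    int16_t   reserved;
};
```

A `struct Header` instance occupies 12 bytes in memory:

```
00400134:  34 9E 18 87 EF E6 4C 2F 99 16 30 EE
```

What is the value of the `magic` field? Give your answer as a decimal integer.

`magic` is the first field, at byte offset 0, occupying 2 bytes.
Bytes at offsets 0..1: 34 9E.
Big-endian: lowest address holds the most-significant byte.
The bytes are already most-significant first: 0x349E.
0x349E = 13470.

13470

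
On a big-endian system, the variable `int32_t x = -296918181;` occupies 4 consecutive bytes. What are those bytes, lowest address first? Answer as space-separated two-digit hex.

Two's complement of -296918181 in 32 bits: 296918181 = 0x11B29CA5; invert → 0xEE4D635A; add 1 → 0xEE4D635B.
Split into bytes (most-significant first): EE 4D 63 5B.
Big-endian: lowest address holds the most-significant byte.
So the memory order matches the most-significant-first order: EE 4D 63 5B.

EE 4D 63 5B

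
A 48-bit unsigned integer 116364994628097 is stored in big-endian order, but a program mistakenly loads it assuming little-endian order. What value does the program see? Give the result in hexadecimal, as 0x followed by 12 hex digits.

116364994628097 in 48-bit hexadecimal is 0x69D5562B4A01.
Stored big-endian, the bytes at ascending addresses are 69 D5 56 2B 4A 01.
Read back as little-endian, the first byte is least significant, giving 0x014A2B56D569.

0x014A2B56D569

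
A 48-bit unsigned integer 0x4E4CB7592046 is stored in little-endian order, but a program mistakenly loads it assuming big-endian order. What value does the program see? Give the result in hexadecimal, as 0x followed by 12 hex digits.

0x462059B74C4E

Stored little-endian, the bytes at ascending addresses are 46 20 59 B7 4C 4E.
Read back as big-endian, the last byte is least significant, giving 0x462059B74C4E.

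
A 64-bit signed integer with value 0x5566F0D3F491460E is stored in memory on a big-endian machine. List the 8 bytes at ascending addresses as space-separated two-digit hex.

55 66 F0 D3 F4 91 46 0E

Split into bytes (most-significant first): 55 66 F0 D3 F4 91 46 0E.
Big-endian stores the most-significant byte at the lowest address.
So the memory order matches the most-significant-first order: 55 66 F0 D3 F4 91 46 0E.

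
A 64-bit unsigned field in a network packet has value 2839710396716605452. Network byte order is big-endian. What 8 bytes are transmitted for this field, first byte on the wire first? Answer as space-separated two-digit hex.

2839710396716605452 in hexadecimal, padded to 64 bits, is 0x2768AD8F7546E00C.
Split into bytes (most-significant first): 27 68 AD 8F 75 46 E0 0C.
Big-endian stores the most-significant byte at the lowest address.
So the memory order matches the most-significant-first order: 27 68 AD 8F 75 46 E0 0C.

27 68 AD 8F 75 46 E0 0C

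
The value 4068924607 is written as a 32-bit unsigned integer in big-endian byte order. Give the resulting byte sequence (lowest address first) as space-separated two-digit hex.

F2 86 DC BF

4068924607 in hexadecimal, padded to 32 bits, is 0xF286DCBF.
Split into bytes (most-significant first): F2 86 DC BF.
Big-endian: lowest address holds the most-significant byte.
So the memory order matches the most-significant-first order: F2 86 DC BF.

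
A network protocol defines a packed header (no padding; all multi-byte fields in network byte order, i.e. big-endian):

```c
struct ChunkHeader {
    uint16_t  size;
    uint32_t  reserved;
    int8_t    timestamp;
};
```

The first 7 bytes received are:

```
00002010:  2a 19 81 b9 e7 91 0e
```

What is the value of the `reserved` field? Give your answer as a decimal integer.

2176444305

`reserved` follows `size` (2 bytes), so it starts at byte offset 2 and occupies 4 bytes.
Bytes at offsets 2..5: 81 B9 E7 91.
Big-endian stores the most-significant byte at the lowest address.
The bytes are already most-significant first: 0x81B9E791.
0x81B9E791 = 2176444305.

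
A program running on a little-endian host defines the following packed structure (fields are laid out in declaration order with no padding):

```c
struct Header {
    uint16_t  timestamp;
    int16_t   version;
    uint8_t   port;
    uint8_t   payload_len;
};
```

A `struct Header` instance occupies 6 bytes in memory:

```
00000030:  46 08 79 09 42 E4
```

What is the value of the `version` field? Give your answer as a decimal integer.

2425

`version` follows `timestamp` (2 bytes), so it starts at byte offset 2 and occupies 2 bytes.
Bytes at offsets 2..3: 79 09.
Little-endian stores the least-significant byte at the lowest address.
Reassemble most-significant byte first: 09 79 → 0x0979.
0x0979 = 2425.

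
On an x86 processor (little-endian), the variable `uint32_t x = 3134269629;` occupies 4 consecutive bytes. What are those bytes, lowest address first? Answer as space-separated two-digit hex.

BD 28 D1 BA

3134269629 in hexadecimal, padded to 32 bits, is 0xBAD128BD.
Split into bytes (most-significant first): BA D1 28 BD.
Little-endian: lowest address holds the least-significant byte.
So at ascending addresses the bytes are BD 28 D1 BA.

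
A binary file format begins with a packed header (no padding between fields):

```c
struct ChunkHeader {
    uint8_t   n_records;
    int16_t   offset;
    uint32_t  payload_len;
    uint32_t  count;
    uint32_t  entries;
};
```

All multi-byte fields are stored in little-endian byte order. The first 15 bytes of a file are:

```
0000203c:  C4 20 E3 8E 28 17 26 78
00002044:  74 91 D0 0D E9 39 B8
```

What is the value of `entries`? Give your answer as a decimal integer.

3090802957

`entries` follows `n_records` (1 B), `offset` (2 B), `payload_len` (4 B), `count` (4 B), so it starts at offset 1 + 2 + 4 + 4 = 11 and occupies 4 bytes.
Bytes at offsets 11..14: 0D E9 39 B8.
Little-endian: lowest address holds the least-significant byte.
Reassemble most-significant byte first: B8 39 E9 0D → 0xB839E90D.
0xB839E90D = 3090802957.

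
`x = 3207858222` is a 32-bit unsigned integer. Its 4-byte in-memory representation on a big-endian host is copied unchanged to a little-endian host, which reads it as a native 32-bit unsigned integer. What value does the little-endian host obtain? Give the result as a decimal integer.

3207858222 in 32-bit hexadecimal is 0xBF34082E.
Stored big-endian, the bytes at ascending addresses are BF 34 08 2E.
Read back as little-endian, the first byte is least significant, giving 0x2E0834BF.
0x2E0834BF = 772289727.

772289727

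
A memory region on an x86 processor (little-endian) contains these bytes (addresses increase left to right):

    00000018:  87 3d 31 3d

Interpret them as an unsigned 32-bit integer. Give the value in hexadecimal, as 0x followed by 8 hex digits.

Little-endian: lowest address holds the least-significant byte.
Reassemble most-significant byte first: 3D 31 3D 87 → 0x3D313D87.

0x3D313D87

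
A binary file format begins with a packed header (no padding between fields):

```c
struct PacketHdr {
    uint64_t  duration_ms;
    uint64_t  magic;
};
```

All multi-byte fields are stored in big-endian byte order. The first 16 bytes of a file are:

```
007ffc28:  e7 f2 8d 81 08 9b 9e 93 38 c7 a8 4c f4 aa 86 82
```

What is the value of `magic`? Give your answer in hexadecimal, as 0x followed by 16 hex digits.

`magic` follows `duration_ms` (8 bytes), so it starts at byte offset 8 and occupies 8 bytes.
Bytes at offsets 8..15: 38 C7 A8 4C F4 AA 86 82.
Big-endian: lowest address holds the most-significant byte.
The bytes are already most-significant first: 0x38C7A84CF4AA8682.

0x38C7A84CF4AA8682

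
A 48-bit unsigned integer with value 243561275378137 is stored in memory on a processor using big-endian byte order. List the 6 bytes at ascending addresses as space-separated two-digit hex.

243561275378137 in hexadecimal, padded to 48 bits, is 0xDD84874CC9D9.
Split into bytes (most-significant first): DD 84 87 4C C9 D9.
In big-endian order the high byte comes first in memory.
So the memory order matches the most-significant-first order: DD 84 87 4C C9 D9.

DD 84 87 4C C9 D9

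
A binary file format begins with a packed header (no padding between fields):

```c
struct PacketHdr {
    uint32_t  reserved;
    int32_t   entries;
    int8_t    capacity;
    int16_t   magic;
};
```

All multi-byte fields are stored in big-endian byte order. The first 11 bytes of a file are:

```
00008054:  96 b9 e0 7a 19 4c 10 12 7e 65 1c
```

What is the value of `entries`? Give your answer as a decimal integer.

424415250

`entries` follows `reserved` (4 bytes), so it starts at byte offset 4 and occupies 4 bytes.
Bytes at offsets 4..7: 19 4C 10 12.
In big-endian order the high byte comes first in memory.
The bytes are already most-significant first: 0x194C1012.
0x194C1012 = 424415250.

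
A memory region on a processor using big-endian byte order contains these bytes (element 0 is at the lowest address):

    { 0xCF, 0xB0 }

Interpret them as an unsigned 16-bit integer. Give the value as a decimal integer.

53168

Big-endian: lowest address holds the most-significant byte.
The bytes are already most-significant first: 0xCFB0.
0xCFB0 = 53168.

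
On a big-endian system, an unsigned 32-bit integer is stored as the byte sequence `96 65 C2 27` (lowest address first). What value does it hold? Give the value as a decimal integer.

Big-endian: lowest address holds the most-significant byte.
The bytes are already most-significant first: 0x9665C227.
0x9665C227 = 2523251239.

2523251239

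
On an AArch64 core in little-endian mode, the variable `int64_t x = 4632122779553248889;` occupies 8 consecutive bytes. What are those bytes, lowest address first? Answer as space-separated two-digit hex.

4632122779553248889 in hexadecimal, padded to 64 bits, is 0x40489B203F443679.
Split into bytes (most-significant first): 40 48 9B 20 3F 44 36 79.
Little-endian: lowest address holds the least-significant byte.
So at ascending addresses the bytes are 79 36 44 3F 20 9B 48 40.

79 36 44 3F 20 9B 48 40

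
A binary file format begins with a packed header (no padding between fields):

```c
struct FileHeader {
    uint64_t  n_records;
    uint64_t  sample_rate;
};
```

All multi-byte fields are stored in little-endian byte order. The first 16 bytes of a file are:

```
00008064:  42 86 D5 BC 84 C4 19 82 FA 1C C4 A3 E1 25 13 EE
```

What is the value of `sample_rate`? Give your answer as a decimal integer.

17155097056629759226

`sample_rate` follows `n_records` (8 bytes), so it starts at byte offset 8 and occupies 8 bytes.
Bytes at offsets 8..15: FA 1C C4 A3 E1 25 13 EE.
Little-endian stores the least-significant byte at the lowest address.
Reassemble most-significant byte first: EE 13 25 E1 A3 C4 1C FA → 0xEE1325E1A3C41CFA.
0xEE1325E1A3C41CFA = 17155097056629759226.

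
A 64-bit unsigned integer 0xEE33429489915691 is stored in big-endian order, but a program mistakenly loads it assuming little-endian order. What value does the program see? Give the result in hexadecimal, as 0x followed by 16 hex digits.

Stored big-endian, the bytes at ascending addresses are EE 33 42 94 89 91 56 91.
Read back as little-endian, the first byte is least significant, giving 0x91569189944233EE.

0x91569189944233EE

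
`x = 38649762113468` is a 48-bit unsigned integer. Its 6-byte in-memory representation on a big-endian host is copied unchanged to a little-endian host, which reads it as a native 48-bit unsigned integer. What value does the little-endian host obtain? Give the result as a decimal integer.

207152041502243

38649762113468 in 48-bit hexadecimal is 0x2326D95767BC.
Stored big-endian, the bytes at ascending addresses are 23 26 D9 57 67 BC.
Read back as little-endian, the first byte is least significant, giving 0xBC6757D92623.
0xBC6757D92623 = 207152041502243.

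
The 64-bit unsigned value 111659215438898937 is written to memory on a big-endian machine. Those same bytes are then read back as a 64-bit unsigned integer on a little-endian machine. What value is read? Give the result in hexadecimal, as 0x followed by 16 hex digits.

0xF966220077B18C01

111659215438898937 in 64-bit hexadecimal is 0x018CB177002266F9.
Stored big-endian, the bytes at ascending addresses are 01 8C B1 77 00 22 66 F9.
Read back as little-endian, the first byte is least significant, giving 0xF966220077B18C01.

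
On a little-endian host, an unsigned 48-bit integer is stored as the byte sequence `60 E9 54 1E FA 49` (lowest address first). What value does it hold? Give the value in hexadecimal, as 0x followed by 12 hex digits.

Little-endian stores the least-significant byte at the lowest address.
Reassemble most-significant byte first: 49 FA 1E 54 E9 60 → 0x49FA1E54E960.

0x49FA1E54E960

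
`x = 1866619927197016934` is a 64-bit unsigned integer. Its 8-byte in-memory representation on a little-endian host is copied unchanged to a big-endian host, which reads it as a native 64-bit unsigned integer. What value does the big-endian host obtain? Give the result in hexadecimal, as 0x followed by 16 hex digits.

0x66633E1BEF90E719

1866619927197016934 in 64-bit hexadecimal is 0x19E790EF1B3E6366.
Stored little-endian, the bytes at ascending addresses are 66 63 3E 1B EF 90 E7 19.
Read back as big-endian, the last byte is least significant, giving 0x66633E1BEF90E719.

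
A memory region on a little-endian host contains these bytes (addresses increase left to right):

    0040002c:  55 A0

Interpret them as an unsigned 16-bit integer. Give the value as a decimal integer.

Little-endian stores the least-significant byte at the lowest address.
Reassemble most-significant byte first: A0 55 → 0xA055.
0xA055 = 41045.

41045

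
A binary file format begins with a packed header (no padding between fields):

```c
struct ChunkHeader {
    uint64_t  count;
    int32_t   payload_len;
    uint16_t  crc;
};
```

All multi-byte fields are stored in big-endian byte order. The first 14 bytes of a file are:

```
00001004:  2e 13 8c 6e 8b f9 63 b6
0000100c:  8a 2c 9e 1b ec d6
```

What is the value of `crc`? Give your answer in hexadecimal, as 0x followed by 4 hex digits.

`crc` follows `count` (8 B), `payload_len` (4 B), so it starts at offset 8 + 4 = 12 and occupies 2 bytes.
Bytes at offsets 12..13: EC D6.
In big-endian order the high byte comes first in memory.
The bytes are already most-significant first: 0xECD6.

0xECD6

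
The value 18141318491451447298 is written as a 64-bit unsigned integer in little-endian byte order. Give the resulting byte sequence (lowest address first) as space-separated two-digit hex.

18141318491451447298 in hexadecimal, padded to 64 bits, is 0xFBC2E90D18305802.
Split into bytes (most-significant first): FB C2 E9 0D 18 30 58 02.
Little-endian stores the least-significant byte at the lowest address.
So at ascending addresses the bytes are 02 58 30 18 0D E9 C2 FB.

02 58 30 18 0D E9 C2 FB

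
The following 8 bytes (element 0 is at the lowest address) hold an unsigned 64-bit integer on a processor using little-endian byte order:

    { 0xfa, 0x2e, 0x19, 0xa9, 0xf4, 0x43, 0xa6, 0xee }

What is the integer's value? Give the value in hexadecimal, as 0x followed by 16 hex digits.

In little-endian order the low byte comes first in memory.
Reassemble most-significant byte first: EE A6 43 F4 A9 19 2E FA → 0xEEA643F4A9192EFA.

0xEEA643F4A9192EFA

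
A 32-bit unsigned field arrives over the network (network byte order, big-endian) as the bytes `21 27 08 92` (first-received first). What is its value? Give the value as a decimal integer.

556206226

Big-endian stores the most-significant byte at the lowest address.
The bytes are already most-significant first: 0x21270892.
0x21270892 = 556206226.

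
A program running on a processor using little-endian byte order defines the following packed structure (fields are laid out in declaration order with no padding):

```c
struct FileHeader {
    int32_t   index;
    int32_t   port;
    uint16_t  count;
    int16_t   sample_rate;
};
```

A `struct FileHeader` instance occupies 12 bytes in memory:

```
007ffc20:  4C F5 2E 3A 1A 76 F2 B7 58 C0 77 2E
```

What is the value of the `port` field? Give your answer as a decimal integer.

-1208846822

`port` follows `index` (4 bytes), so it starts at byte offset 4 and occupies 4 bytes.
Bytes at offsets 4..7: 1A 76 F2 B7.
Little-endian stores the least-significant byte at the lowest address.
Reassemble most-significant byte first: B7 F2 76 1A → 0xB7F2761A.
Top bit is set, so as a signed 32-bit value this is 0xB7F2761A − 2^32 = -1208846822.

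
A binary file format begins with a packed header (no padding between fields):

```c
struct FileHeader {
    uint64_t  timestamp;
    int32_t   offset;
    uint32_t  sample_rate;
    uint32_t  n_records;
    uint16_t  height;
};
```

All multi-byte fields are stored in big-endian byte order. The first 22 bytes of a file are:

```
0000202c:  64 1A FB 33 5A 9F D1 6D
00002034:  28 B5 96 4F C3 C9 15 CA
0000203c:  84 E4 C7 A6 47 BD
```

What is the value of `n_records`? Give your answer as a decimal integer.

`n_records` follows `timestamp` (8 B), `offset` (4 B), `sample_rate` (4 B), so it starts at offset 8 + 4 + 4 = 16 and occupies 4 bytes.
Bytes at offsets 16..19: 84 E4 C7 A6.
In big-endian order the high byte comes first in memory.
The bytes are already most-significant first: 0x84E4C7A6.
0x84E4C7A6 = 2229585830.

2229585830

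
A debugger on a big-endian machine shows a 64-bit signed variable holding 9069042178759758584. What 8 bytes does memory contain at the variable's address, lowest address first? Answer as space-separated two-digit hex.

9069042178759758584 in hexadecimal, padded to 64 bits, is 0x7DDBB5CFCE0292F8.
Split into bytes (most-significant first): 7D DB B5 CF CE 02 92 F8.
Big-endian stores the most-significant byte at the lowest address.
So the memory order matches the most-significant-first order: 7D DB B5 CF CE 02 92 F8.

7D DB B5 CF CE 02 92 F8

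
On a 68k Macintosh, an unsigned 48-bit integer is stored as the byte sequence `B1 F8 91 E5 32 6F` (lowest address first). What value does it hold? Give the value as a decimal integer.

Big-endian stores the most-significant byte at the lowest address.
The bytes are already most-significant first: 0xB1F891E5326F.
0xB1F891E5326F = 195681157722735.

195681157722735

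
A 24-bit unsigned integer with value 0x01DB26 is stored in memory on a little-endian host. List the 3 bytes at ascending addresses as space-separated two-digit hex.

26 DB 01

Split into bytes (most-significant first): 01 DB 26.
Little-endian stores the least-significant byte at the lowest address.
So at ascending addresses the bytes are 26 DB 01.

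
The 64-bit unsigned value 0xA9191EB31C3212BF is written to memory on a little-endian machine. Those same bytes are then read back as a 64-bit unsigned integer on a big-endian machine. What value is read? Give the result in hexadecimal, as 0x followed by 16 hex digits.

Stored little-endian, the bytes at ascending addresses are BF 12 32 1C B3 1E 19 A9.
Read back as big-endian, the last byte is least significant, giving 0xBF12321CB31E19A9.

0xBF12321CB31E19A9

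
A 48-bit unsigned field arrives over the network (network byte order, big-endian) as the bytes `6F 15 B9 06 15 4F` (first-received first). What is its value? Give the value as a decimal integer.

Big-endian stores the most-significant byte at the lowest address.
The bytes are already most-significant first: 0x6F15B906154F.
0x6F15B906154F = 122139089179983.

122139089179983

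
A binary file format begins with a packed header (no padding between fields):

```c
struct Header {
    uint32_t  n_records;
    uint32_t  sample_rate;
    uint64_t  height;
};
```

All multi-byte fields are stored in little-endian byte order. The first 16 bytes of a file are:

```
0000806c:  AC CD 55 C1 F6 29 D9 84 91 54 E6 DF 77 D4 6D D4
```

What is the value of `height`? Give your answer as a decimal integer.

`height` follows `n_records` (4 B), `sample_rate` (4 B), so it starts at offset 4 + 4 = 8 and occupies 8 bytes.
Bytes at offsets 8..15: 91 54 E6 DF 77 D4 6D D4.
Little-endian stores the least-significant byte at the lowest address.
Reassemble most-significant byte first: D4 6D D4 77 DF E6 54 91 → 0xD46DD477DFE65491.
0xD46DD477DFE65491 = 15307124319824794769.

15307124319824794769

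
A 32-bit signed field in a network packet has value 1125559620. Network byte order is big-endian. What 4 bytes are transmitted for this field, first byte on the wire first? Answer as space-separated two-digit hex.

43 16 AD 44

1125559620 in hexadecimal, padded to 32 bits, is 0x4316AD44.
Split into bytes (most-significant first): 43 16 AD 44.
In big-endian order the high byte comes first in memory.
So the memory order matches the most-significant-first order: 43 16 AD 44.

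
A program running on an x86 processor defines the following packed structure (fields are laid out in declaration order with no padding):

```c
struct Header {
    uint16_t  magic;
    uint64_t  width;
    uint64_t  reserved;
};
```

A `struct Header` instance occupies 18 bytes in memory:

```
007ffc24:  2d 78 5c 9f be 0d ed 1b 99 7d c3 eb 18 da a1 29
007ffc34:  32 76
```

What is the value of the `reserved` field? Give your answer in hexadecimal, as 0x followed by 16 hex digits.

`reserved` follows `magic` (2 B), `width` (8 B), so it starts at offset 2 + 8 = 10 and occupies 8 bytes.
Bytes at offsets 10..17: C3 EB 18 DA A1 29 32 76.
Little-endian: lowest address holds the least-significant byte.
Reassemble most-significant byte first: 76 32 29 A1 DA 18 EB C3 → 0x763229A1DA18EBC3.

0x763229A1DA18EBC3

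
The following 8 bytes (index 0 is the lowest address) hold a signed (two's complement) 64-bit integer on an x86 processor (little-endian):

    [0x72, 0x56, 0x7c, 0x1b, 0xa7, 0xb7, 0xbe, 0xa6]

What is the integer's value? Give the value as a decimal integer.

-6431501289489934734

Little-endian stores the least-significant byte at the lowest address.
Reassemble most-significant byte first: A6 BE B7 A7 1B 7C 56 72 → 0xA6BEB7A71B7C5672.
Top bit is set, so as a signed 64-bit value this is 0xA6BEB7A71B7C5672 − 2^64 = -6431501289489934734.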